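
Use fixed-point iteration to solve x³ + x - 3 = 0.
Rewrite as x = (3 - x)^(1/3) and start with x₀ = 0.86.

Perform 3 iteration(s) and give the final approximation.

Equation: x³ + x - 3 = 0
Fixed-point form: x = (3 - x)^(1/3)
x₀ = 0.86

x_1 = g(0.860000) = 1.288659
x_2 = g(1.288659) = 1.196131
x_3 = g(1.196131) = 1.217311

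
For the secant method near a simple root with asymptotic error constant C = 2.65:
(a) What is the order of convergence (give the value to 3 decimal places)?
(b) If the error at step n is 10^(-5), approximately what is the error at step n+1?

(a) Secant method has superlinear convergence with order φ = (1+√5)/2 ≈ 1.618.
    This means |e_{n+1}| ≈ C|e_n|^1.618.

(b) With |e_n| = 10^(-5) and C = 2.65:
    |e_{n+1}| ≈ 2.65 × (10^(-5))^1.618 = 2.65 × 10^(-8.09)

(a) ≈ 1.618 (golden ratio); (b) |e_{n+1}| ≈ 2.153e-08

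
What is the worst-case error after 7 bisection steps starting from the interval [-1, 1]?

Bisection error bound: |error| ≤ (b-a)/2^n
|error| ≤ (1 - (-1))/2^7 = 2/2^7
|error| ≤ 0.0156250000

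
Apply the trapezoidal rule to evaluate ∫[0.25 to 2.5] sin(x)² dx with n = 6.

f(x) = sin(x)²
a = 0.25, b = 2.5, n = 6
h = (b - a)/n = 0.375000

Trapezoidal rule: (h/2)[f(x₀) + 2f(x₁) + 2f(x₂) + ... + f(xₙ)]

x_0 = 0.2500, f(x_0) = 0.061209, coefficient = 1
x_1 = 0.6250, f(x_1) = 0.342339, coefficient = 2
x_2 = 1.0000, f(x_2) = 0.708073, coefficient = 2
x_3 = 1.3750, f(x_3) = 0.962151, coefficient = 2
x_4 = 1.7500, f(x_4) = 0.968228, coefficient = 2
x_5 = 2.1250, f(x_5) = 0.723044, coefficient = 2
x_6 = 2.5000, f(x_6) = 0.358169, coefficient = 1

I ≈ (0.375000/2) × 7.827049 = 1.467572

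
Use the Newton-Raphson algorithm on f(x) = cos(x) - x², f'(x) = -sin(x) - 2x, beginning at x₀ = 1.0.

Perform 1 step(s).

f(x) = cos(x) - x²
f'(x) = -sin(x) - 2x
x₀ = 1.0

Newton-Raphson formula: x_{n+1} = x_n - f(x_n)/f'(x_n)

Iteration 1:
  f(1.000000) = -0.459698
  f'(1.000000) = -2.841471
  x_1 = 1.000000 - (-0.459698)/(-2.841471) = 0.838218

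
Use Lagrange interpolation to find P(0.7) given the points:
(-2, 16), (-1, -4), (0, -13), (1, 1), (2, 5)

Lagrange interpolation formula:
P(x) = Σ yᵢ × Lᵢ(x)
where Lᵢ(x) = Π_{j≠i} (x - xⱼ)/(xᵢ - xⱼ)

L_0(0.7) = (0.7 - (-1))/(-2 - (-1)) × (0.7 - 0)/(-2 - 0) × (0.7 - 1)/(-2 - 1) × (0.7 - 2)/(-2 - 2) = 0.019338
L_1(0.7) = (0.7 - (-2))/(-1 - (-2)) × (0.7 - 0)/(-1 - 0) × (0.7 - 1)/(-1 - 1) × (0.7 - 2)/(-1 - 2) = -0.122850
L_2(0.7) = (0.7 - (-2))/(0 - (-2)) × (0.7 - (-1))/(0 - (-1)) × (0.7 - 1)/(0 - 1) × (0.7 - 2)/(0 - 2) = 0.447525
L_3(0.7) = (0.7 - (-2))/(1 - (-2)) × (0.7 - (-1))/(1 - (-1)) × (0.7 - 0)/(1 - 0) × (0.7 - 2)/(1 - 2) = 0.696150
L_4(0.7) = (0.7 - (-2))/(2 - (-2)) × (0.7 - (-1))/(2 - (-1)) × (0.7 - 0)/(2 - 0) × (0.7 - 1)/(2 - 1) = -0.040163

P(0.7) = 16×L_0(0.7) + (-4)×L_1(0.7) + (-13)×L_2(0.7) + 1×L_3(0.7) + 5×L_4(0.7)
P(0.7) = -4.521687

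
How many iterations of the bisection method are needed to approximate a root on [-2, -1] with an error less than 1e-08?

We need (b-a)/2^n ≤ 1e-08
(-1 - (-2))/2^n ≤ 1e-08
1/2^n ≤ 1e-08
2^n ≥ 100000000
n ≥ log₂(100000000) = 26.58
n ≥ 27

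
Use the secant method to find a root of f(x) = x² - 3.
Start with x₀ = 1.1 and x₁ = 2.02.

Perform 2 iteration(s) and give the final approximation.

f(x) = x² - 3
x₀ = 1.1, x₁ = 2.02

Secant formula: x_{n+1} = x_n - f(x_n)(x_n - x_{n-1})/(f(x_n) - f(x_{n-1}))

Iteration 1:
  f(1.100000) = -1.790000
  f(2.020000) = 1.080400
  x_2 = 2.020000 - 1.080400×(2.020000 - 1.100000)/(1.080400 - (-1.790000))
       = 1.673718
Iteration 2:
  f(2.020000) = 1.080400
  f(1.673718) = -0.198668
  x_3 = 1.673718 - (-0.198668)×(1.673718 - 2.020000)/(-0.198668 - 1.080400)
       = 1.727503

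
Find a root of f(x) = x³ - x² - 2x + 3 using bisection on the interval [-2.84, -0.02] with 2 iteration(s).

f(x) = x³ - x² - 2x + 3
Initial interval: [-2.84, -0.02]

Iteration 1:
  c_1 = (-2.840000 + (-0.020000))/2 = -1.430000
  f(c_1) = f(-1.430000) = 0.890893
  f(a) × f(c) < 0, new interval: [-2.840000, -1.430000]
Iteration 2:
  c_2 = (-2.840000 + (-1.430000))/2 = -2.135000
  f(c_2) = f(-2.135000) = -7.020035
  f(a) × f(c) ≥ 0, new interval: [-2.135000, -1.430000]

After 2 iteration(s), the approximation is c_2 = -2.135000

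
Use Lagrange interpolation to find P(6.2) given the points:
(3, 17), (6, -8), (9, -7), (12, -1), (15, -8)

Lagrange interpolation formula:
P(x) = Σ yᵢ × Lᵢ(x)
where Lᵢ(x) = Π_{j≠i} (x - xⱼ)/(xᵢ - xⱼ)

L_0(6.2) = (6.2 - 6)/(3 - 6) × (6.2 - 9)/(3 - 9) × (6.2 - 12)/(3 - 12) × (6.2 - 15)/(3 - 15) = -0.014703
L_1(6.2) = (6.2 - 3)/(6 - 3) × (6.2 - 9)/(6 - 9) × (6.2 - 12)/(6 - 12) × (6.2 - 15)/(6 - 15) = 0.940984
L_2(6.2) = (6.2 - 3)/(9 - 3) × (6.2 - 6)/(9 - 6) × (6.2 - 12)/(9 - 12) × (6.2 - 15)/(9 - 15) = 0.100820
L_3(6.2) = (6.2 - 3)/(12 - 3) × (6.2 - 6)/(12 - 6) × (6.2 - 9)/(12 - 9) × (6.2 - 15)/(12 - 15) = -0.032448
L_4(6.2) = (6.2 - 3)/(15 - 3) × (6.2 - 6)/(15 - 6) × (6.2 - 9)/(15 - 9) × (6.2 - 12)/(15 - 12) = 0.005347

P(6.2) = 17×L_0(6.2) + (-8)×L_1(6.2) + (-7)×L_2(6.2) + (-1)×L_3(6.2) + (-8)×L_4(6.2)
P(6.2) = -8.493886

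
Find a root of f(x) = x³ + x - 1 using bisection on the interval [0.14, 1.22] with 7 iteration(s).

f(x) = x³ + x - 1
Initial interval: [0.14, 1.22]

Iteration 1:
  c_1 = (0.140000 + 1.220000)/2 = 0.680000
  f(c_1) = f(0.680000) = -0.005568
  f(a) × f(c) ≥ 0, new interval: [0.680000, 1.220000]
Iteration 2:
  c_2 = (0.680000 + 1.220000)/2 = 0.950000
  f(c_2) = f(0.950000) = 0.807375
  f(a) × f(c) < 0, new interval: [0.680000, 0.950000]
Iteration 3:
  c_3 = (0.680000 + 0.950000)/2 = 0.815000
  f(c_3) = f(0.815000) = 0.356343
  f(a) × f(c) < 0, new interval: [0.680000, 0.815000]
Iteration 4:
  c_4 = (0.680000 + 0.815000)/2 = 0.747500
  f(c_4) = f(0.747500) = 0.165170
  f(a) × f(c) < 0, new interval: [0.680000, 0.747500]
Iteration 5:
  c_5 = (0.680000 + 0.747500)/2 = 0.713750
  f(c_5) = f(0.713750) = 0.077362
  f(a) × f(c) < 0, new interval: [0.680000, 0.713750]
Iteration 6:
  c_6 = (0.680000 + 0.713750)/2 = 0.696875
  f(c_6) = f(0.696875) = 0.035302
  f(a) × f(c) < 0, new interval: [0.680000, 0.696875]
Iteration 7:
  c_7 = (0.680000 + 0.696875)/2 = 0.688437
  f(c_7) = f(0.688437) = 0.014720
  f(a) × f(c) < 0, new interval: [0.680000, 0.688437]

After 7 iteration(s), the approximation is c_7 = 0.688437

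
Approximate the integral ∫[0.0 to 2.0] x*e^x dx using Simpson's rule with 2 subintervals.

f(x) = x*e^x
a = 0.0, b = 2.0, n = 2
h = (b - a)/n = 1.000000

Simpson's rule: (h/3)[f(x₀) + 4f(x₁) + 2f(x₂) + ... + f(xₙ)]

x_0 = 0.0000, f(x_0) = 0.000000, coefficient = 1
x_1 = 1.0000, f(x_1) = 2.718282, coefficient = 4
x_2 = 2.0000, f(x_2) = 14.778112, coefficient = 1

I ≈ (1.000000/3) × 25.651240 = 8.550413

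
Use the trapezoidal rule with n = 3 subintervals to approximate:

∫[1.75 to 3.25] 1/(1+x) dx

f(x) = 1/(1+x)
a = 1.75, b = 3.25, n = 3
h = (b - a)/n = 0.500000

Trapezoidal rule: (h/2)[f(x₀) + 2f(x₁) + 2f(x₂) + ... + f(xₙ)]

x_0 = 1.7500, f(x_0) = 0.363636, coefficient = 1
x_1 = 2.2500, f(x_1) = 0.307692, coefficient = 2
x_2 = 2.7500, f(x_2) = 0.266667, coefficient = 2
x_3 = 3.2500, f(x_3) = 0.235294, coefficient = 1

I ≈ (0.500000/2) × 1.747648 = 0.436912
Exact value: 0.435318
Error: 0.001594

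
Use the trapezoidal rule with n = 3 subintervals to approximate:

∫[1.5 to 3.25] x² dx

f(x) = x²
a = 1.5, b = 3.25, n = 3
h = (b - a)/n = 0.583333

Trapezoidal rule: (h/2)[f(x₀) + 2f(x₁) + 2f(x₂) + ... + f(xₙ)]

x_0 = 1.5000, f(x_0) = 2.250000, coefficient = 1
x_1 = 2.0833, f(x_1) = 4.340278, coefficient = 2
x_2 = 2.6667, f(x_2) = 7.111111, coefficient = 2
x_3 = 3.2500, f(x_3) = 10.562500, coefficient = 1

I ≈ (0.583333/2) × 35.715278 = 10.416956
Exact value: 10.317708
Error: 0.099248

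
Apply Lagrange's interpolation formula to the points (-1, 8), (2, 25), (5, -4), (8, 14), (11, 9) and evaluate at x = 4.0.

Lagrange interpolation formula:
P(x) = Σ yᵢ × Lᵢ(x)
where Lᵢ(x) = Π_{j≠i} (x - xⱼ)/(xᵢ - xⱼ)

L_0(4.0) = (4.0 - 2)/(-1 - 2) × (4.0 - 5)/(-1 - 5) × (4.0 - 8)/(-1 - 8) × (4.0 - 11)/(-1 - 11) = -0.028807
L_1(4.0) = (4.0 - (-1))/(2 - (-1)) × (4.0 - 5)/(2 - 5) × (4.0 - 8)/(2 - 8) × (4.0 - 11)/(2 - 11) = 0.288066
L_2(4.0) = (4.0 - (-1))/(5 - (-1)) × (4.0 - 2)/(5 - 2) × (4.0 - 8)/(5 - 8) × (4.0 - 11)/(5 - 11) = 0.864198
L_3(4.0) = (4.0 - (-1))/(8 - (-1)) × (4.0 - 2)/(8 - 2) × (4.0 - 5)/(8 - 5) × (4.0 - 11)/(8 - 11) = -0.144033
L_4(4.0) = (4.0 - (-1))/(11 - (-1)) × (4.0 - 2)/(11 - 2) × (4.0 - 5)/(11 - 5) × (4.0 - 8)/(11 - 8) = 0.020576

P(4.0) = 8×L_0(4.0) + 25×L_1(4.0) + (-4)×L_2(4.0) + 14×L_3(4.0) + 9×L_4(4.0)
P(4.0) = 1.683128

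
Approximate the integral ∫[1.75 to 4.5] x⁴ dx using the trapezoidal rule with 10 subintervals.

f(x) = x⁴
a = 1.75, b = 4.5, n = 10
h = (b - a)/n = 0.275000

Trapezoidal rule: (h/2)[f(x₀) + 2f(x₁) + 2f(x₂) + ... + f(xₙ)]

x_0 = 1.7500, f(x_0) = 9.378906, coefficient = 1
x_1 = 2.0250, f(x_1) = 16.815125, coefficient = 2
x_2 = 2.3000, f(x_2) = 27.984100, coefficient = 2
x_3 = 2.5750, f(x_3) = 43.965188, coefficient = 2
x_4 = 2.8500, f(x_4) = 65.975006, coefficient = 2
x_5 = 3.1250, f(x_5) = 95.367432, coefficient = 2
x_6 = 3.4000, f(x_6) = 133.633600, coefficient = 2
x_7 = 3.6750, f(x_7) = 182.401907, coefficient = 2
x_8 = 3.9500, f(x_8) = 243.438006, coefficient = 2
x_9 = 4.2250, f(x_9) = 318.644813, coefficient = 2
x_10 = 4.5000, f(x_10) = 410.062500, coefficient = 1

I ≈ (0.275000/2) × 2675.891760 = 367.935117
Exact value: 365.773633
Error: 2.161484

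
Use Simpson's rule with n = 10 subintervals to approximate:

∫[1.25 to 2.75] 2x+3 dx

f(x) = 2x+3
a = 1.25, b = 2.75, n = 10
h = (b - a)/n = 0.150000

Simpson's rule: (h/3)[f(x₀) + 4f(x₁) + 2f(x₂) + ... + f(xₙ)]

x_0 = 1.2500, f(x_0) = 5.500000, coefficient = 1
x_1 = 1.4000, f(x_1) = 5.800000, coefficient = 4
x_2 = 1.5500, f(x_2) = 6.100000, coefficient = 2
x_3 = 1.7000, f(x_3) = 6.400000, coefficient = 4
x_4 = 1.8500, f(x_4) = 6.700000, coefficient = 2
x_5 = 2.0000, f(x_5) = 7.000000, coefficient = 4
x_6 = 2.1500, f(x_6) = 7.300000, coefficient = 2
x_7 = 2.3000, f(x_7) = 7.600000, coefficient = 4
x_8 = 2.4500, f(x_8) = 7.900000, coefficient = 2
x_9 = 2.6000, f(x_9) = 8.200000, coefficient = 4
x_10 = 2.7500, f(x_10) = 8.500000, coefficient = 1

I ≈ (0.150000/3) × 210.000000 = 10.500000
Exact value: 10.500000
Error: 0.000000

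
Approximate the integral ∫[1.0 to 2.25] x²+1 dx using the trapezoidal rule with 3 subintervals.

f(x) = x²+1
a = 1.0, b = 2.25, n = 3
h = (b - a)/n = 0.416667

Trapezoidal rule: (h/2)[f(x₀) + 2f(x₁) + 2f(x₂) + ... + f(xₙ)]

x_0 = 1.0000, f(x_0) = 2.000000, coefficient = 1
x_1 = 1.4167, f(x_1) = 3.006944, coefficient = 2
x_2 = 1.8333, f(x_2) = 4.361111, coefficient = 2
x_3 = 2.2500, f(x_3) = 6.062500, coefficient = 1

I ≈ (0.416667/2) × 22.798611 = 4.749711
Exact value: 4.713542
Error: 0.036169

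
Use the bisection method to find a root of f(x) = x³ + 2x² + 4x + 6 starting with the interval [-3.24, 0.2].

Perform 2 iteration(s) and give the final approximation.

f(x) = x³ + 2x² + 4x + 6
Initial interval: [-3.24, 0.2]

Iteration 1:
  c_1 = (-3.240000 + 0.200000)/2 = -1.520000
  f(c_1) = f(-1.520000) = 1.028992
  f(a) × f(c) < 0, new interval: [-3.240000, -1.520000]
Iteration 2:
  c_2 = (-3.240000 + (-1.520000))/2 = -2.380000
  f(c_2) = f(-2.380000) = -5.672472
  f(a) × f(c) ≥ 0, new interval: [-2.380000, -1.520000]

After 2 iteration(s), the approximation is c_2 = -2.380000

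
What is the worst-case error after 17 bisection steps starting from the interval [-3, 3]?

Bisection error bound: |error| ≤ (b-a)/2^n
|error| ≤ (3 - (-3))/2^17 = 6/2^17
|error| ≤ 0.0000457764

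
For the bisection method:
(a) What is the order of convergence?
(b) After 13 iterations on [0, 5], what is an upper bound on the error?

(a) Bisection has linear (order 1) convergence; the error is halved each step.

(b) Error bound = (b-a)/2^n = (5 - 0)/2^{13}
    = 5/2^{13}

(a) 1 (linear); (b) error ≤ 6.10e-04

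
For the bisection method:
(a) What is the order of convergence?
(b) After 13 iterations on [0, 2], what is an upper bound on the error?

(a) Bisection has linear (order 1) convergence; the error is halved each step.

(b) Error bound = (b-a)/2^n = (2 - 0)/2^{13}
    = 2/2^{13}

(a) 1 (linear); (b) error ≤ 2.44e-04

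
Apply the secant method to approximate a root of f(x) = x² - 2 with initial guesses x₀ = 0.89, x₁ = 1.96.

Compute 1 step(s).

f(x) = x² - 2
x₀ = 0.89, x₁ = 1.96

Secant formula: x_{n+1} = x_n - f(x_n)(x_n - x_{n-1})/(f(x_n) - f(x_{n-1}))

Iteration 1:
  f(0.890000) = -1.207900
  f(1.960000) = 1.841600
  x_2 = 1.960000 - 1.841600×(1.960000 - 0.890000)/(1.841600 - (-1.207900))
       = 1.313825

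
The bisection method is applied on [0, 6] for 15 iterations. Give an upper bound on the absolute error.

Bisection error bound: |error| ≤ (b-a)/2^n
|error| ≤ (6 - 0)/2^15 = 6/2^15
|error| ≤ 0.0001831055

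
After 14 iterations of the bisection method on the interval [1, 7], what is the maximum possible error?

Bisection error bound: |error| ≤ (b-a)/2^n
|error| ≤ (7 - 1)/2^14 = 6/2^14
|error| ≤ 0.0003662109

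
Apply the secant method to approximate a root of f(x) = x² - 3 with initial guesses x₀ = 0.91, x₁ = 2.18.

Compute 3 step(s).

f(x) = x² - 3
x₀ = 0.91, x₁ = 2.18

Secant formula: x_{n+1} = x_n - f(x_n)(x_n - x_{n-1})/(f(x_n) - f(x_{n-1}))

Iteration 1:
  f(0.910000) = -2.171900
  f(2.180000) = 1.752400
  x_2 = 2.180000 - 1.752400×(2.180000 - 0.910000)/(1.752400 - (-2.171900))
       = 1.612880
Iteration 2:
  f(2.180000) = 1.752400
  f(1.612880) = -0.398617
  x_3 = 1.612880 - (-0.398617)×(1.612880 - 2.180000)/(-0.398617 - 1.752400)
       = 1.717976
Iteration 3:
  f(1.612880) = -0.398617
  f(1.717976) = -0.048557
  x_4 = 1.717976 - (-0.048557)×(1.717976 - 1.612880)/(-0.048557 - (-0.398617))
       = 1.732554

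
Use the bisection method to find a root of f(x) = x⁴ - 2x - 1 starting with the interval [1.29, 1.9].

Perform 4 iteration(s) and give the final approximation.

f(x) = x⁴ - 2x - 1
Initial interval: [1.29, 1.9]

Iteration 1:
  c_1 = (1.290000 + 1.900000)/2 = 1.595000
  f(c_1) = f(1.595000) = 2.282063
  f(a) × f(c) < 0, new interval: [1.290000, 1.595000]
Iteration 2:
  c_2 = (1.290000 + 1.595000)/2 = 1.442500
  f(c_2) = f(1.442500) = 0.444755
  f(a) × f(c) < 0, new interval: [1.290000, 1.442500]
Iteration 3:
  c_3 = (1.290000 + 1.442500)/2 = 1.366250
  f(c_3) = f(1.366250) = -0.248159
  f(a) × f(c) ≥ 0, new interval: [1.366250, 1.442500]
Iteration 4:
  c_4 = (1.366250 + 1.442500)/2 = 1.404375
  f(c_4) = f(1.404375) = 0.081096
  f(a) × f(c) < 0, new interval: [1.366250, 1.404375]

After 4 iteration(s), the approximation is c_4 = 1.404375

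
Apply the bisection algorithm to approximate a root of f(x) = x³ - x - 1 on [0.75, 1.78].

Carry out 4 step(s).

f(x) = x³ - x - 1
Initial interval: [0.75, 1.78]

Iteration 1:
  c_1 = (0.750000 + 1.780000)/2 = 1.265000
  f(c_1) = f(1.265000) = -0.240715
  f(a) × f(c) ≥ 0, new interval: [1.265000, 1.780000]
Iteration 2:
  c_2 = (1.265000 + 1.780000)/2 = 1.522500
  f(c_2) = f(1.522500) = 1.006665
  f(a) × f(c) < 0, new interval: [1.265000, 1.522500]
Iteration 3:
  c_3 = (1.265000 + 1.522500)/2 = 1.393750
  f(c_3) = f(1.393750) = 0.313664
  f(a) × f(c) < 0, new interval: [1.265000, 1.393750]
Iteration 4:
  c_4 = (1.265000 + 1.393750)/2 = 1.329375
  f(c_4) = f(1.329375) = 0.019947
  f(a) × f(c) < 0, new interval: [1.265000, 1.329375]

After 4 iteration(s), the approximation is c_4 = 1.329375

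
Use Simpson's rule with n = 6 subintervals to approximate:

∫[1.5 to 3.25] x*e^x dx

f(x) = x*e^x
a = 1.5, b = 3.25, n = 6
h = (b - a)/n = 0.291667

Simpson's rule: (h/3)[f(x₀) + 4f(x₁) + 2f(x₂) + ... + f(xₙ)]

x_0 = 1.5000, f(x_0) = 6.722534, coefficient = 1
x_1 = 1.7917, f(x_1) = 10.749002, coefficient = 4
x_2 = 2.0833, f(x_2) = 16.731656, coefficient = 2
x_3 = 2.3750, f(x_3) = 25.533656, coefficient = 4
x_4 = 2.6667, f(x_4) = 38.378443, coefficient = 2
x_5 = 2.9583, f(x_5) = 56.994763, coefficient = 4
x_6 = 3.2500, f(x_6) = 83.818605, coefficient = 1

I ≈ (0.291667/3) × 573.871022 = 55.793016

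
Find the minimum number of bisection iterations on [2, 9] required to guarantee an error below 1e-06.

We need (b-a)/2^n ≤ 1e-06
(9 - 2)/2^n ≤ 1e-06
7/2^n ≤ 1e-06
2^n ≥ 7000000
n ≥ log₂(7000000) = 22.74
n ≥ 23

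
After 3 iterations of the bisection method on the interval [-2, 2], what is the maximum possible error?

Bisection error bound: |error| ≤ (b-a)/2^n
|error| ≤ (2 - (-2))/2^3 = 4/2^3
|error| ≤ 0.5000000000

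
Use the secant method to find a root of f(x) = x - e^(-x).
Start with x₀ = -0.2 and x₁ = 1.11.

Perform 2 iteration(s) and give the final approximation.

f(x) = x - e^(-x)
x₀ = -0.2, x₁ = 1.11

Secant formula: x_{n+1} = x_n - f(x_n)(x_n - x_{n-1})/(f(x_n) - f(x_{n-1}))

Iteration 1:
  f(-0.200000) = -1.421403
  f(1.110000) = 0.780441
  x_2 = 1.110000 - 0.780441×(1.110000 - (-0.200000))/(0.780441 - (-1.421403))
       = 0.645672
Iteration 2:
  f(1.110000) = 0.780441
  f(0.645672) = 0.121362
  x_3 = 0.645672 - 0.121362×(0.645672 - 1.110000)/(0.121362 - 0.780441)
       = 0.560171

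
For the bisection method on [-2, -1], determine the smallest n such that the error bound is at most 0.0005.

We need (b-a)/2^n ≤ 0.0005
(-1 - (-2))/2^n ≤ 0.0005
1/2^n ≤ 0.0005
2^n ≥ 2000
n ≥ log₂(2000) = 10.97
n ≥ 11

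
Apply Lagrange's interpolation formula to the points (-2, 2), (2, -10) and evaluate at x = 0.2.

Lagrange interpolation formula:
P(x) = Σ yᵢ × Lᵢ(x)
where Lᵢ(x) = Π_{j≠i} (x - xⱼ)/(xᵢ - xⱼ)

L_0(0.2) = (0.2 - 2)/(-2 - 2) = 0.450000
L_1(0.2) = (0.2 - (-2))/(2 - (-2)) = 0.550000

P(0.2) = 2×L_0(0.2) + (-10)×L_1(0.2)
P(0.2) = -4.600000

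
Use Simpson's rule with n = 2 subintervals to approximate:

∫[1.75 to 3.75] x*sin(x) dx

f(x) = x*sin(x)
a = 1.75, b = 3.75, n = 2
h = (b - a)/n = 1.000000

Simpson's rule: (h/3)[f(x₀) + 4f(x₁) + 2f(x₂) + ... + f(xₙ)]

x_0 = 1.7500, f(x_0) = 1.721975, coefficient = 1
x_1 = 2.7500, f(x_1) = 1.049568, coefficient = 4
x_2 = 3.7500, f(x_2) = -2.143355, coefficient = 1

I ≈ (1.000000/3) × 3.776891 = 1.258964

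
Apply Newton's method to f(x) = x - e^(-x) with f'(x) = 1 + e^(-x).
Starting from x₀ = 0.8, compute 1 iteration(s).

f(x) = x - e^(-x)
f'(x) = 1 + e^(-x)
x₀ = 0.8

Newton-Raphson formula: x_{n+1} = x_n - f(x_n)/f'(x_n)

Iteration 1:
  f(0.800000) = 0.350671
  f'(0.800000) = 1.449329
  x_1 = 0.800000 - 0.350671/1.449329 = 0.558046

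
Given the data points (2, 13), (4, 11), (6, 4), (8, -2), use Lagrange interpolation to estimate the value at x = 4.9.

Lagrange interpolation formula:
P(x) = Σ yᵢ × Lᵢ(x)
where Lᵢ(x) = Π_{j≠i} (x - xⱼ)/(xᵢ - xⱼ)

L_0(4.9) = (4.9 - 4)/(2 - 4) × (4.9 - 6)/(2 - 6) × (4.9 - 8)/(2 - 8) = -0.063937
L_1(4.9) = (4.9 - 2)/(4 - 2) × (4.9 - 6)/(4 - 6) × (4.9 - 8)/(4 - 8) = 0.618062
L_2(4.9) = (4.9 - 2)/(6 - 2) × (4.9 - 4)/(6 - 4) × (4.9 - 8)/(6 - 8) = 0.505688
L_3(4.9) = (4.9 - 2)/(8 - 2) × (4.9 - 4)/(8 - 4) × (4.9 - 6)/(8 - 6) = -0.059813

P(4.9) = 13×L_0(4.9) + 11×L_1(4.9) + 4×L_2(4.9) + (-2)×L_3(4.9)
P(4.9) = 8.109875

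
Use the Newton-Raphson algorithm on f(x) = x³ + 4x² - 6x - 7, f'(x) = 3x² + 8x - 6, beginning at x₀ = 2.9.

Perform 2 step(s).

f(x) = x³ + 4x² - 6x - 7
f'(x) = 3x² + 8x - 6
x₀ = 2.9

Newton-Raphson formula: x_{n+1} = x_n - f(x_n)/f'(x_n)

Iteration 1:
  f(2.900000) = 33.629000
  f'(2.900000) = 42.430000
  x_1 = 2.900000 - 33.629000/42.430000 = 2.107424
Iteration 2:
  f(2.107424) = 7.479967
  f'(2.107424) = 24.183100
  x_2 = 2.107424 - 7.479967/24.183100 = 1.798118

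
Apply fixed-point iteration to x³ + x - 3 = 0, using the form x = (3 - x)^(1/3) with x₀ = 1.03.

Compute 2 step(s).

Equation: x³ + x - 3 = 0
Fixed-point form: x = (3 - x)^(1/3)
x₀ = 1.03

x_1 = g(1.030000) = 1.253590
x_2 = g(1.253590) = 1.204247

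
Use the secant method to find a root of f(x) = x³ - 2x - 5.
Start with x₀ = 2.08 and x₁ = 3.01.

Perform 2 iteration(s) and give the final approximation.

f(x) = x³ - 2x - 5
x₀ = 2.08, x₁ = 3.01

Secant formula: x_{n+1} = x_n - f(x_n)(x_n - x_{n-1})/(f(x_n) - f(x_{n-1}))

Iteration 1:
  f(2.080000) = -0.161088
  f(3.010000) = 16.250901
  x_2 = 3.010000 - 16.250901×(3.010000 - 2.080000)/(16.250901 - (-0.161088))
       = 2.089128
Iteration 2:
  f(3.010000) = 16.250901
  f(2.089128) = -0.060347
  x_3 = 2.089128 - (-0.060347)×(2.089128 - 3.010000)/(-0.060347 - 16.250901)
       = 2.092535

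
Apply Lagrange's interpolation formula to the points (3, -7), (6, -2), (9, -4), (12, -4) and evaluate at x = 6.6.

Lagrange interpolation formula:
P(x) = Σ yᵢ × Lᵢ(x)
where Lᵢ(x) = Π_{j≠i} (x - xⱼ)/(xᵢ - xⱼ)

L_0(6.6) = (6.6 - 6)/(3 - 6) × (6.6 - 9)/(3 - 9) × (6.6 - 12)/(3 - 12) = -0.048000
L_1(6.6) = (6.6 - 3)/(6 - 3) × (6.6 - 9)/(6 - 9) × (6.6 - 12)/(6 - 12) = 0.864000
L_2(6.6) = (6.6 - 3)/(9 - 3) × (6.6 - 6)/(9 - 6) × (6.6 - 12)/(9 - 12) = 0.216000
L_3(6.6) = (6.6 - 3)/(12 - 3) × (6.6 - 6)/(12 - 6) × (6.6 - 9)/(12 - 9) = -0.032000

P(6.6) = (-7)×L_0(6.6) + (-2)×L_1(6.6) + (-4)×L_2(6.6) + (-4)×L_3(6.6)
P(6.6) = -2.128000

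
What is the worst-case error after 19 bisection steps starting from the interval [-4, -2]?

Bisection error bound: |error| ≤ (b-a)/2^n
|error| ≤ (-2 - (-4))/2^19 = 2/2^19
|error| ≤ 0.0000038147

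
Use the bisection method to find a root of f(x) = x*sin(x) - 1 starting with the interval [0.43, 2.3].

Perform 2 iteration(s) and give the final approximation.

f(x) = x*sin(x) - 1
Initial interval: [0.43, 2.3]

Iteration 1:
  c_1 = (0.430000 + 2.300000)/2 = 1.365000
  f(c_1) = f(1.365000) = 0.336197
  f(a) × f(c) < 0, new interval: [0.430000, 1.365000]
Iteration 2:
  c_2 = (0.430000 + 1.365000)/2 = 0.897500
  f(c_2) = f(0.897500) = -0.298361
  f(a) × f(c) ≥ 0, new interval: [0.897500, 1.365000]

After 2 iteration(s), the approximation is c_2 = 0.897500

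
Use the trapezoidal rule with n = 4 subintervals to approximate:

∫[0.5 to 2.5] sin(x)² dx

f(x) = sin(x)²
a = 0.5, b = 2.5, n = 4
h = (b - a)/n = 0.500000

Trapezoidal rule: (h/2)[f(x₀) + 2f(x₁) + 2f(x₂) + ... + f(xₙ)]

x_0 = 0.5000, f(x_0) = 0.229849, coefficient = 1
x_1 = 1.0000, f(x_1) = 0.708073, coefficient = 2
x_2 = 1.5000, f(x_2) = 0.994996, coefficient = 2
x_3 = 2.0000, f(x_3) = 0.826822, coefficient = 2
x_4 = 2.5000, f(x_4) = 0.358169, coefficient = 1

I ≈ (0.500000/2) × 5.647801 = 1.411950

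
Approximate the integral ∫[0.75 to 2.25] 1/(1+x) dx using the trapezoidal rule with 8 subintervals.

f(x) = 1/(1+x)
a = 0.75, b = 2.25, n = 8
h = (b - a)/n = 0.187500

Trapezoidal rule: (h/2)[f(x₀) + 2f(x₁) + 2f(x₂) + ... + f(xₙ)]

x_0 = 0.7500, f(x_0) = 0.571429, coefficient = 1
x_1 = 0.9375, f(x_1) = 0.516129, coefficient = 2
x_2 = 1.1250, f(x_2) = 0.470588, coefficient = 2
x_3 = 1.3125, f(x_3) = 0.432432, coefficient = 2
x_4 = 1.5000, f(x_4) = 0.400000, coefficient = 2
x_5 = 1.6875, f(x_5) = 0.372093, coefficient = 2
x_6 = 1.8750, f(x_6) = 0.347826, coefficient = 2
x_7 = 2.0625, f(x_7) = 0.326531, coefficient = 2
x_8 = 2.2500, f(x_8) = 0.307692, coefficient = 1

I ≈ (0.187500/2) × 6.610320 = 0.619717
Exact value: 0.619039
Error: 0.000678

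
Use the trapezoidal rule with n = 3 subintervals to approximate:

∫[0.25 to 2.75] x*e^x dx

f(x) = x*e^x
a = 0.25, b = 2.75, n = 3
h = (b - a)/n = 0.833333

Trapezoidal rule: (h/2)[f(x₀) + 2f(x₁) + 2f(x₂) + ... + f(xₙ)]

x_0 = 0.2500, f(x_0) = 0.321006, coefficient = 1
x_1 = 1.0833, f(x_1) = 3.200721, coefficient = 2
x_2 = 1.9167, f(x_2) = 13.029998, coefficient = 2
x_3 = 2.7500, f(x_3) = 43.017238, coefficient = 1

I ≈ (0.833333/2) × 75.799682 = 31.583201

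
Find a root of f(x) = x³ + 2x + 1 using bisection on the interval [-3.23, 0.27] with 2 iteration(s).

f(x) = x³ + 2x + 1
Initial interval: [-3.23, 0.27]

Iteration 1:
  c_1 = (-3.230000 + 0.270000)/2 = -1.480000
  f(c_1) = f(-1.480000) = -5.201792
  f(a) × f(c) ≥ 0, new interval: [-1.480000, 0.270000]
Iteration 2:
  c_2 = (-1.480000 + 0.270000)/2 = -0.605000
  f(c_2) = f(-0.605000) = -0.431445
  f(a) × f(c) ≥ 0, new interval: [-0.605000, 0.270000]

After 2 iteration(s), the approximation is c_2 = -0.605000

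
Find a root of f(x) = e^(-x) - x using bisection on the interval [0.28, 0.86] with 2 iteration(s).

f(x) = e^(-x) - x
Initial interval: [0.28, 0.86]

Iteration 1:
  c_1 = (0.280000 + 0.860000)/2 = 0.570000
  f(c_1) = f(0.570000) = -0.004475
  f(a) × f(c) < 0, new interval: [0.280000, 0.570000]
Iteration 2:
  c_2 = (0.280000 + 0.570000)/2 = 0.425000
  f(c_2) = f(0.425000) = 0.228770
  f(a) × f(c) ≥ 0, new interval: [0.425000, 0.570000]

After 2 iteration(s), the approximation is c_2 = 0.425000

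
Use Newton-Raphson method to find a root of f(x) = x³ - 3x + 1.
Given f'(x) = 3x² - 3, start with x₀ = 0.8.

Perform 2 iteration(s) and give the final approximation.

f(x) = x³ - 3x + 1
f'(x) = 3x² - 3
x₀ = 0.8

Newton-Raphson formula: x_{n+1} = x_n - f(x_n)/f'(x_n)

Iteration 1:
  f(0.800000) = -0.888000
  f'(0.800000) = -1.080000
  x_1 = 0.800000 - (-0.888000)/(-1.080000) = -0.022222
Iteration 2:
  f(-0.022222) = 1.066656
  f'(-0.022222) = -2.998519
  x_2 = -0.022222 - 1.066656/(-2.998519) = 0.333505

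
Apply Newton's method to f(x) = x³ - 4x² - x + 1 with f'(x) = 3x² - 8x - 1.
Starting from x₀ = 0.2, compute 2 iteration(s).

f(x) = x³ - 4x² - x + 1
f'(x) = 3x² - 8x - 1
x₀ = 0.2

Newton-Raphson formula: x_{n+1} = x_n - f(x_n)/f'(x_n)

Iteration 1:
  f(0.200000) = 0.648000
  f'(0.200000) = -2.480000
  x_1 = 0.200000 - 0.648000/(-2.480000) = 0.461290
Iteration 2:
  f(0.461290) = -0.214288
  f'(0.461290) = -4.051956
  x_2 = 0.461290 - (-0.214288)/(-4.051956) = 0.408405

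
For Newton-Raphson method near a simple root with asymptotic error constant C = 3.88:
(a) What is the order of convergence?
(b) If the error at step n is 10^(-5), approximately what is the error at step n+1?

(a) Newton-Raphson has quadratic (order 2) convergence near simple roots.
    This means |e_{n+1}| ≈ C|e_n|².

(b) With |e_n| = 10^(-5) and C = 3.88:
    |e_{n+1}| ≈ 3.88 × (10^(-5))² = 3.88 × 10^(-10)

(a) 2 (quadratic); (b) |e_{n+1}| ≈ 3.880e-10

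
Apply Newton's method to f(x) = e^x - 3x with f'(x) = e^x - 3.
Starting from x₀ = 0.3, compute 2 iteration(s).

f(x) = e^x - 3x
f'(x) = e^x - 3
x₀ = 0.3

Newton-Raphson formula: x_{n+1} = x_n - f(x_n)/f'(x_n)

Iteration 1:
  f(0.300000) = 0.449859
  f'(0.300000) = -1.650141
  x_1 = 0.300000 - 0.449859/(-1.650141) = 0.572618
Iteration 2:
  f(0.572618) = 0.055048
  f'(0.572618) = -1.227097
  x_2 = 0.572618 - 0.055048/(-1.227097) = 0.617479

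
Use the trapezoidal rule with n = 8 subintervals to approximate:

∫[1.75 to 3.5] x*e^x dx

f(x) = x*e^x
a = 1.75, b = 3.5, n = 8
h = (b - a)/n = 0.218750

Trapezoidal rule: (h/2)[f(x₀) + 2f(x₁) + 2f(x₂) + ... + f(xₙ)]

x_0 = 1.7500, f(x_0) = 10.070555, coefficient = 1
x_1 = 1.9688, f(x_1) = 14.099634, coefficient = 2
x_2 = 2.1875, f(x_2) = 19.496975, coefficient = 2
x_3 = 2.4062, f(x_3) = 26.690816, coefficient = 2
x_4 = 2.6250, f(x_4) = 36.237007, coefficient = 2
x_5 = 2.8438, f(x_5) = 48.855824, coefficient = 2
x_6 = 3.0625, f(x_6) = 65.479137, coefficient = 2
x_7 = 3.2812, f(x_7) = 87.310825, coefficient = 2
x_8 = 3.5000, f(x_8) = 115.904082, coefficient = 1

I ≈ (0.218750/2) × 722.315073 = 79.003211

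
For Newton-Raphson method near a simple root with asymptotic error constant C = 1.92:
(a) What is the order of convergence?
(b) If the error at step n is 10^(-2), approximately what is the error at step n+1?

(a) Newton-Raphson has quadratic (order 2) convergence near simple roots.
    This means |e_{n+1}| ≈ C|e_n|².

(b) With |e_n| = 10^(-2) and C = 1.92:
    |e_{n+1}| ≈ 1.92 × (10^(-2))² = 1.92 × 10^(-4)

(a) 2 (quadratic); (b) |e_{n+1}| ≈ 1.920e-04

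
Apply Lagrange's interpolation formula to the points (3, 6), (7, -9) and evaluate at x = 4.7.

Lagrange interpolation formula:
P(x) = Σ yᵢ × Lᵢ(x)
where Lᵢ(x) = Π_{j≠i} (x - xⱼ)/(xᵢ - xⱼ)

L_0(4.7) = (4.7 - 7)/(3 - 7) = 0.575000
L_1(4.7) = (4.7 - 3)/(7 - 3) = 0.425000

P(4.7) = 6×L_0(4.7) + (-9)×L_1(4.7)
P(4.7) = -0.375000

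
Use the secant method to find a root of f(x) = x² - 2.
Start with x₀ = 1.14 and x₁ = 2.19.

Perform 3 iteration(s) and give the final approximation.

f(x) = x² - 2
x₀ = 1.14, x₁ = 2.19

Secant formula: x_{n+1} = x_n - f(x_n)(x_n - x_{n-1})/(f(x_n) - f(x_{n-1}))

Iteration 1:
  f(1.140000) = -0.700400
  f(2.190000) = 2.796100
  x_2 = 2.190000 - 2.796100×(2.190000 - 1.140000)/(2.796100 - (-0.700400))
       = 1.350330
Iteration 2:
  f(2.190000) = 2.796100
  f(1.350330) = -0.176608
  x_3 = 1.350330 - (-0.176608)×(1.350330 - 2.190000)/(-0.176608 - 2.796100)
       = 1.400215
Iteration 3:
  f(1.350330) = -0.176608
  f(1.400215) = -0.039398
  x_4 = 1.400215 - (-0.039398)×(1.400215 - 1.350330)/(-0.039398 - (-0.176608))
       = 1.414539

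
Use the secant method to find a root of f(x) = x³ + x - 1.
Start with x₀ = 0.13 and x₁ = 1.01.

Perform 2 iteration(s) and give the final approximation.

f(x) = x³ + x - 1
x₀ = 0.13, x₁ = 1.01

Secant formula: x_{n+1} = x_n - f(x_n)(x_n - x_{n-1})/(f(x_n) - f(x_{n-1}))

Iteration 1:
  f(0.130000) = -0.867803
  f(1.010000) = 1.040301
  x_2 = 1.010000 - 1.040301×(1.010000 - 0.130000)/(1.040301 - (-0.867803))
       = 0.530223
Iteration 2:
  f(1.010000) = 1.040301
  f(0.530223) = -0.320712
  x_3 = 0.530223 - (-0.320712)×(0.530223 - 1.010000)/(-0.320712 - 1.040301)
       = 0.643279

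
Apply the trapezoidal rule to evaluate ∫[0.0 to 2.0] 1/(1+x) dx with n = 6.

f(x) = 1/(1+x)
a = 0.0, b = 2.0, n = 6
h = (b - a)/n = 0.333333

Trapezoidal rule: (h/2)[f(x₀) + 2f(x₁) + 2f(x₂) + ... + f(xₙ)]

x_0 = 0.0000, f(x_0) = 1.000000, coefficient = 1
x_1 = 0.3333, f(x_1) = 0.750000, coefficient = 2
x_2 = 0.6667, f(x_2) = 0.600000, coefficient = 2
x_3 = 1.0000, f(x_3) = 0.500000, coefficient = 2
x_4 = 1.3333, f(x_4) = 0.428571, coefficient = 2
x_5 = 1.6667, f(x_5) = 0.375000, coefficient = 2
x_6 = 2.0000, f(x_6) = 0.333333, coefficient = 1

I ≈ (0.333333/2) × 6.640476 = 1.106746
Exact value: 1.098612
Error: 0.008134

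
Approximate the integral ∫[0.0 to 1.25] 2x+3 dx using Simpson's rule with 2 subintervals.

f(x) = 2x+3
a = 0.0, b = 1.25, n = 2
h = (b - a)/n = 0.625000

Simpson's rule: (h/3)[f(x₀) + 4f(x₁) + 2f(x₂) + ... + f(xₙ)]

x_0 = 0.0000, f(x_0) = 3.000000, coefficient = 1
x_1 = 0.6250, f(x_1) = 4.250000, coefficient = 4
x_2 = 1.2500, f(x_2) = 5.500000, coefficient = 1

I ≈ (0.625000/3) × 25.500000 = 5.312500
Exact value: 5.312500
Error: 0.000000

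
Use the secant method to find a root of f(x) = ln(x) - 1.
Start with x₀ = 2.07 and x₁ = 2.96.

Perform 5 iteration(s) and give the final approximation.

f(x) = ln(x) - 1
x₀ = 2.07, x₁ = 2.96

Secant formula: x_{n+1} = x_n - f(x_n)(x_n - x_{n-1})/(f(x_n) - f(x_{n-1}))

Iteration 1:
  f(2.070000) = -0.272451
  f(2.960000) = 0.085189
  x_2 = 2.960000 - 0.085189×(2.960000 - 2.070000)/(0.085189 - (-0.272451))
       = 2.748004
Iteration 2:
  f(2.960000) = 0.085189
  f(2.748004) = 0.010875
  x_3 = 2.748004 - 0.010875×(2.748004 - 2.960000)/(0.010875 - 0.085189)
       = 2.716981
Iteration 3:
  f(2.748004) = 0.010875
  f(2.716981) = -0.000478
  x_4 = 2.716981 - (-0.000478)×(2.716981 - 2.748004)/(-0.000478 - 0.010875)
       = 2.718289
Iteration 4:
  f(2.716981) = -0.000478
  f(2.718289) = 0.000003
  x_5 = 2.718289 - 0.000003×(2.718289 - 2.716981)/(0.000003 - (-0.000478))
       = 2.718282
Iteration 5:
  f(2.718289) = 0.000003
  f(2.718282) = 0.000000
  x_6 = 2.718282 - 0.000000×(2.718282 - 2.718289)/(0.000000 - 0.000003)
       = 2.718282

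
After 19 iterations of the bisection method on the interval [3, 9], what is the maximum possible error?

Bisection error bound: |error| ≤ (b-a)/2^n
|error| ≤ (9 - 3)/2^19 = 6/2^19
|error| ≤ 0.0000114441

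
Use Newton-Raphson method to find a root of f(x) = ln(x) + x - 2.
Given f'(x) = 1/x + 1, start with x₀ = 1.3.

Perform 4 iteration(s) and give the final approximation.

f(x) = ln(x) + x - 2
f'(x) = 1/x + 1
x₀ = 1.3

Newton-Raphson formula: x_{n+1} = x_n - f(x_n)/f'(x_n)

Iteration 1:
  f(1.300000) = -0.437636
  f'(1.300000) = 1.769231
  x_1 = 1.300000 - (-0.437636)/1.769231 = 1.547359
Iteration 2:
  f(1.547359) = -0.016091
  f'(1.547359) = 1.646262
  x_2 = 1.547359 - (-0.016091)/1.646262 = 1.557134
Iteration 3:
  f(1.557134) = -0.000020
  f'(1.557134) = 1.642206
  x_3 = 1.557134 - (-0.000020)/1.642206 = 1.557146
Iteration 4:
  f(1.557146) = 0.000000
  f'(1.557146) = 1.642201
  x_4 = 1.557146 - 0.000000/1.642201 = 1.557146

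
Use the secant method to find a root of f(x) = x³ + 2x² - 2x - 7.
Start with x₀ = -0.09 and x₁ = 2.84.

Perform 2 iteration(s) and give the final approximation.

f(x) = x³ + 2x² - 2x - 7
x₀ = -0.09, x₁ = 2.84

Secant formula: x_{n+1} = x_n - f(x_n)(x_n - x_{n-1})/(f(x_n) - f(x_{n-1}))

Iteration 1:
  f(-0.090000) = -6.804529
  f(2.840000) = 26.357504
  x_2 = 2.840000 - 26.357504×(2.840000 - (-0.090000))/(26.357504 - (-6.804529))
       = 0.511208
Iteration 2:
  f(2.840000) = 26.357504
  f(0.511208) = -7.366153
  x_3 = 0.511208 - (-7.366153)×(0.511208 - 2.840000)/(-7.366153 - 26.357504)
       = 1.019879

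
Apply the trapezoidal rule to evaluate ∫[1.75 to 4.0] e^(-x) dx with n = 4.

f(x) = e^(-x)
a = 1.75, b = 4.0, n = 4
h = (b - a)/n = 0.562500

Trapezoidal rule: (h/2)[f(x₀) + 2f(x₁) + 2f(x₂) + ... + f(xₙ)]

x_0 = 1.7500, f(x_0) = 0.173774, coefficient = 1
x_1 = 2.3125, f(x_1) = 0.099013, coefficient = 2
x_2 = 2.8750, f(x_2) = 0.056416, coefficient = 2
x_3 = 3.4375, f(x_3) = 0.032145, coefficient = 2
x_4 = 4.0000, f(x_4) = 0.018316, coefficient = 1

I ≈ (0.562500/2) × 0.567239 = 0.159536
Exact value: 0.155458
Error: 0.004078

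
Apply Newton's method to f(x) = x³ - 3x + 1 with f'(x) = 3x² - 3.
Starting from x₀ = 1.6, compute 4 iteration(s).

f(x) = x³ - 3x + 1
f'(x) = 3x² - 3
x₀ = 1.6

Newton-Raphson formula: x_{n+1} = x_n - f(x_n)/f'(x_n)

Iteration 1:
  f(1.600000) = 0.296000
  f'(1.600000) = 4.680000
  x_1 = 1.600000 - 0.296000/4.680000 = 1.536752
Iteration 2:
  f(1.536752) = 0.018948
  f'(1.536752) = 4.084821
  x_2 = 1.536752 - 0.018948/4.084821 = 1.532113
Iteration 3:
  f(1.532113) = 0.000099
  f'(1.532113) = 4.042114
  x_3 = 1.532113 - 0.000099/4.042114 = 1.532089
Iteration 4:
  f(1.532089) = 0.000000
  f'(1.532089) = 4.041889
  x_4 = 1.532089 - 0.000000/4.041889 = 1.532089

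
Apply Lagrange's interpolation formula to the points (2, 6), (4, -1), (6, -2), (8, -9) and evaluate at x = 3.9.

Lagrange interpolation formula:
P(x) = Σ yᵢ × Lᵢ(x)
where Lᵢ(x) = Π_{j≠i} (x - xⱼ)/(xᵢ - xⱼ)

L_0(3.9) = (3.9 - 4)/(2 - 4) × (3.9 - 6)/(2 - 6) × (3.9 - 8)/(2 - 8) = 0.017938
L_1(3.9) = (3.9 - 2)/(4 - 2) × (3.9 - 6)/(4 - 6) × (3.9 - 8)/(4 - 8) = 1.022437
L_2(3.9) = (3.9 - 2)/(6 - 2) × (3.9 - 4)/(6 - 4) × (3.9 - 8)/(6 - 8) = -0.048688
L_3(3.9) = (3.9 - 2)/(8 - 2) × (3.9 - 4)/(8 - 4) × (3.9 - 6)/(8 - 6) = 0.008313

P(3.9) = 6×L_0(3.9) + (-1)×L_1(3.9) + (-2)×L_2(3.9) + (-9)×L_3(3.9)
P(3.9) = -0.892250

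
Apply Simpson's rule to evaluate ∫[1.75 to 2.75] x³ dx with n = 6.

f(x) = x³
a = 1.75, b = 2.75, n = 6
h = (b - a)/n = 0.166667

Simpson's rule: (h/3)[f(x₀) + 4f(x₁) + 2f(x₂) + ... + f(xₙ)]

x_0 = 1.7500, f(x_0) = 5.359375, coefficient = 1
x_1 = 1.9167, f(x_1) = 7.041088, coefficient = 4
x_2 = 2.0833, f(x_2) = 9.042245, coefficient = 2
x_3 = 2.2500, f(x_3) = 11.390625, coefficient = 4
x_4 = 2.4167, f(x_4) = 14.114005, coefficient = 2
x_5 = 2.5833, f(x_5) = 17.240162, coefficient = 4
x_6 = 2.7500, f(x_6) = 20.796875, coefficient = 1

I ≈ (0.166667/3) × 215.156250 = 11.953125
Exact value: 11.953125
Error: 0.000000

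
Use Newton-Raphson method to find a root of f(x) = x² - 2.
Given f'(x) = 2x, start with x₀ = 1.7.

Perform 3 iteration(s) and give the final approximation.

f(x) = x² - 2
f'(x) = 2x
x₀ = 1.7

Newton-Raphson formula: x_{n+1} = x_n - f(x_n)/f'(x_n)

Iteration 1:
  f(1.700000) = 0.890000
  f'(1.700000) = 3.400000
  x_1 = 1.700000 - 0.890000/3.400000 = 1.438235
Iteration 2:
  f(1.438235) = 0.068521
  f'(1.438235) = 2.876471
  x_2 = 1.438235 - 0.068521/2.876471 = 1.414414
Iteration 3:
  f(1.414414) = 0.000567
  f'(1.414414) = 2.828828
  x_3 = 1.414414 - 0.000567/2.828828 = 1.414214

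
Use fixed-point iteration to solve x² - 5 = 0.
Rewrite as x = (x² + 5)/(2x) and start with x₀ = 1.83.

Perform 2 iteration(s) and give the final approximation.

Equation: x² - 5 = 0
Fixed-point form: x = (x² + 5)/(2x)
x₀ = 1.83

x_1 = g(1.830000) = 2.281120
x_2 = g(2.281120) = 2.236513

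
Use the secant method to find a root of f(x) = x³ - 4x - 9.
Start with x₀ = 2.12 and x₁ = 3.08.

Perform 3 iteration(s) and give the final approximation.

f(x) = x³ - 4x - 9
x₀ = 2.12, x₁ = 3.08

Secant formula: x_{n+1} = x_n - f(x_n)(x_n - x_{n-1})/(f(x_n) - f(x_{n-1}))

Iteration 1:
  f(2.120000) = -7.951872
  f(3.080000) = 7.898112
  x_2 = 3.080000 - 7.898112×(3.080000 - 2.120000)/(7.898112 - (-7.951872))
       = 2.601628
Iteration 2:
  f(3.080000) = 7.898112
  f(2.601628) = -1.797474
  x_3 = 2.601628 - (-1.797474)×(2.601628 - 3.080000)/(-1.797474 - 7.898112)
       = 2.690314
Iteration 3:
  f(2.601628) = -1.797474
  f(2.690314) = -0.289331
  x_4 = 2.690314 - (-0.289331)×(2.690314 - 2.601628)/(-0.289331 - (-1.797474))
       = 2.707328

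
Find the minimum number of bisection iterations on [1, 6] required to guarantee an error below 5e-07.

We need (b-a)/2^n ≤ 5e-07
(6 - 1)/2^n ≤ 5e-07
5/2^n ≤ 5e-07
2^n ≥ 10000000
n ≥ log₂(10000000) = 23.25
n ≥ 24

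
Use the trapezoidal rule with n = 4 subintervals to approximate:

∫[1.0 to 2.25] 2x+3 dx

f(x) = 2x+3
a = 1.0, b = 2.25, n = 4
h = (b - a)/n = 0.312500

Trapezoidal rule: (h/2)[f(x₀) + 2f(x₁) + 2f(x₂) + ... + f(xₙ)]

x_0 = 1.0000, f(x_0) = 5.000000, coefficient = 1
x_1 = 1.3125, f(x_1) = 5.625000, coefficient = 2
x_2 = 1.6250, f(x_2) = 6.250000, coefficient = 2
x_3 = 1.9375, f(x_3) = 6.875000, coefficient = 2
x_4 = 2.2500, f(x_4) = 7.500000, coefficient = 1

I ≈ (0.312500/2) × 50.000000 = 7.812500
Exact value: 7.812500
Error: 0.000000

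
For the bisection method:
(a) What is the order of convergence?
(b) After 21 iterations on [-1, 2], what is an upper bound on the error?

(a) Bisection has linear (order 1) convergence; the error is halved each step.

(b) Error bound = (b-a)/2^n = (2 - (-1))/2^{21}
    = 3/2^{21}

(a) 1 (linear); (b) error ≤ 1.43e-06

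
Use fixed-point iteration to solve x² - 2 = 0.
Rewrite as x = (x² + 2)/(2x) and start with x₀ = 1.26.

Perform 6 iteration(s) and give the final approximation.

Equation: x² - 2 = 0
Fixed-point form: x = (x² + 2)/(2x)
x₀ = 1.26

x_1 = g(1.260000) = 1.423651
x_2 = g(1.423651) = 1.414245
x_3 = g(1.414245) = 1.414214
x_4 = g(1.414214) = 1.414214
x_5 = g(1.414214) = 1.414214
x_6 = g(1.414214) = 1.414214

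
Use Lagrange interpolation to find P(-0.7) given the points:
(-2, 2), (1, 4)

Lagrange interpolation formula:
P(x) = Σ yᵢ × Lᵢ(x)
where Lᵢ(x) = Π_{j≠i} (x - xⱼ)/(xᵢ - xⱼ)

L_0(-0.7) = (-0.7 - 1)/(-2 - 1) = 0.566667
L_1(-0.7) = (-0.7 - (-2))/(1 - (-2)) = 0.433333

P(-0.7) = 2×L_0(-0.7) + 4×L_1(-0.7)
P(-0.7) = 2.866667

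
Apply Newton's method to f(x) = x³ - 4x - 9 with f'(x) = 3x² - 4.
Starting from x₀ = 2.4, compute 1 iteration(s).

f(x) = x³ - 4x - 9
f'(x) = 3x² - 4
x₀ = 2.4

Newton-Raphson formula: x_{n+1} = x_n - f(x_n)/f'(x_n)

Iteration 1:
  f(2.400000) = -4.776000
  f'(2.400000) = 13.280000
  x_1 = 2.400000 - (-4.776000)/13.280000 = 2.759639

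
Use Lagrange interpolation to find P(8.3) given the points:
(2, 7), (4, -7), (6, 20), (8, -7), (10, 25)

Lagrange interpolation formula:
P(x) = Σ yᵢ × Lᵢ(x)
where Lᵢ(x) = Π_{j≠i} (x - xⱼ)/(xᵢ - xⱼ)

L_0(8.3) = (8.3 - 4)/(2 - 4) × (8.3 - 6)/(2 - 6) × (8.3 - 8)/(2 - 8) × (8.3 - 10)/(2 - 10) = -0.013135
L_1(8.3) = (8.3 - 2)/(4 - 2) × (8.3 - 6)/(4 - 6) × (8.3 - 8)/(4 - 8) × (8.3 - 10)/(4 - 10) = 0.076978
L_2(8.3) = (8.3 - 2)/(6 - 2) × (8.3 - 4)/(6 - 4) × (8.3 - 8)/(6 - 8) × (8.3 - 10)/(6 - 10) = -0.215873
L_3(8.3) = (8.3 - 2)/(8 - 2) × (8.3 - 4)/(8 - 4) × (8.3 - 6)/(8 - 6) × (8.3 - 10)/(8 - 10) = 1.103353
L_4(8.3) = (8.3 - 2)/(10 - 2) × (8.3 - 4)/(10 - 4) × (8.3 - 6)/(10 - 6) × (8.3 - 8)/(10 - 8) = 0.048677

P(8.3) = 7×L_0(8.3) + (-7)×L_1(8.3) + 20×L_2(8.3) + (-7)×L_3(8.3) + 25×L_4(8.3)
P(8.3) = -11.454800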